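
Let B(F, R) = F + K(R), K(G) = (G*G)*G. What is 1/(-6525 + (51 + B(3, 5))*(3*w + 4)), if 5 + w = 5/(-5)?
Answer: -1/9031 ≈ -0.00011073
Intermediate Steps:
w = -6 (w = -5 + 5/(-5) = -5 + 5*(-⅕) = -5 - 1 = -6)
K(G) = G³ (K(G) = G²*G = G³)
B(F, R) = F + R³
1/(-6525 + (51 + B(3, 5))*(3*w + 4)) = 1/(-6525 + (51 + (3 + 5³))*(3*(-6) + 4)) = 1/(-6525 + (51 + (3 + 125))*(-18 + 4)) = 1/(-6525 + (51 + 128)*(-14)) = 1/(-6525 + 179*(-14)) = 1/(-6525 - 2506) = 1/(-9031) = -1/9031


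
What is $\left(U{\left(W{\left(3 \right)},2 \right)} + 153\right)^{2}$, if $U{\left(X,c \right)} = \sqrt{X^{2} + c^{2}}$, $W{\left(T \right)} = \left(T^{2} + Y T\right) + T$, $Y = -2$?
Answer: $23449 + 612 \sqrt{10} \approx 25384.0$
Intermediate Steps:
$W{\left(T \right)} = T^{2} - T$ ($W{\left(T \right)} = \left(T^{2} - 2 T\right) + T = T^{2} - T$)
$\left(U{\left(W{\left(3 \right)},2 \right)} + 153\right)^{2} = \left(\sqrt{\left(3 \left(-1 + 3\right)\right)^{2} + 2^{2}} + 153\right)^{2} = \left(\sqrt{\left(3 \cdot 2\right)^{2} + 4} + 153\right)^{2} = \left(\sqrt{6^{2} + 4} + 153\right)^{2} = \left(\sqrt{36 + 4} + 153\right)^{2} = \left(\sqrt{40} + 153\right)^{2} = \left(2 \sqrt{10} + 153\right)^{2} = \left(153 + 2 \sqrt{10}\right)^{2}$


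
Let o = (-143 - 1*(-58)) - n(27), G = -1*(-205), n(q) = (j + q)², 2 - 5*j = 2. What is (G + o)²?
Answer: 370881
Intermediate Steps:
j = 0 (j = ⅖ - ⅕*2 = ⅖ - ⅖ = 0)
n(q) = q² (n(q) = (0 + q)² = q²)
G = 205
o = -814 (o = (-143 - 1*(-58)) - 1*27² = (-143 + 58) - 1*729 = -85 - 729 = -814)
(G + o)² = (205 - 814)² = (-609)² = 370881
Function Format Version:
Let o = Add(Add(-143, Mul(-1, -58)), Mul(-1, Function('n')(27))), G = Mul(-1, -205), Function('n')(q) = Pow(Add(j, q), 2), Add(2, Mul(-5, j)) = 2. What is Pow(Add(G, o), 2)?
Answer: 370881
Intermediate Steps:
j = 0 (j = Add(Rational(2, 5), Mul(Rational(-1, 5), 2)) = Add(Rational(2, 5), Rational(-2, 5)) = 0)
Function('n')(q) = Pow(q, 2) (Function('n')(q) = Pow(Add(0, q), 2) = Pow(q, 2))
G = 205
o = -814 (o = Add(Add(-143, Mul(-1, -58)), Mul(-1, Pow(27, 2))) = Add(Add(-143, 58), Mul(-1, 729)) = Add(-85, -729) = -814)
Pow(Add(G, o), 2) = Pow(Add(205, -814), 2) = Pow(-609, 2) = 370881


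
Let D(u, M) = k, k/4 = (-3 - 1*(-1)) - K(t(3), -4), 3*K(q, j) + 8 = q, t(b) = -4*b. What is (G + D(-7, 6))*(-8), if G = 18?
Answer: -880/3 ≈ -293.33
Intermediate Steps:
K(q, j) = -8/3 + q/3
k = 56/3 (k = 4*((-3 - 1*(-1)) - (-8/3 + (-4*3)/3)) = 4*((-3 + 1) - (-8/3 + (1/3)*(-12))) = 4*(-2 - (-8/3 - 4)) = 4*(-2 - 1*(-20/3)) = 4*(-2 + 20/3) = 4*(14/3) = 56/3 ≈ 18.667)
D(u, M) = 56/3
(G + D(-7, 6))*(-8) = (18 + 56/3)*(-8) = (110/3)*(-8) = -880/3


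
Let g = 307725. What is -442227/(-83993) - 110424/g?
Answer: 42269820181/8615581975 ≈ 4.9062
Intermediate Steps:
-442227/(-83993) - 110424/g = -442227/(-83993) - 110424/307725 = -442227*(-1/83993) - 110424*1/307725 = 442227/83993 - 36808/102575 = 42269820181/8615581975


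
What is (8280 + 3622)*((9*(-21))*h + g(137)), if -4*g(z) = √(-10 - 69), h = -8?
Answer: 17995824 - 5951*I*√79/2 ≈ 1.7996e+7 - 26447.0*I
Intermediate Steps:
g(z) = -I*√79/4 (g(z) = -√(-10 - 69)/4 = -I*√79/4)
(8280 + 3622)*((9*(-21))*h + g(137)) = (8280 + 3622)*((9*(-21))*(-8) - I*√79/4) = 11902*(-189*(-8) - I*√79/4) = 11902*(1512 - I*√79/4) = 17995824 - 5951*I*√79/2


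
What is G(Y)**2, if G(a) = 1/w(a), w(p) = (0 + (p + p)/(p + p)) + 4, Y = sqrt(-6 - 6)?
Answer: 1/25 ≈ 0.040000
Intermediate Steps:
Y = 2*I*sqrt(3) (Y = sqrt(-12) = 2*I*sqrt(3) ≈ 3.4641*I)
w(p) = 5 (w(p) = (0 + (2*p)/((2*p))) + 4 = (0 + (2*p)*(1/(2*p))) + 4 = (0 + 1) + 4 = 1 + 4 = 5)
G(a) = 1/5
G(Y)**2 = (1/5)**2 = 1/25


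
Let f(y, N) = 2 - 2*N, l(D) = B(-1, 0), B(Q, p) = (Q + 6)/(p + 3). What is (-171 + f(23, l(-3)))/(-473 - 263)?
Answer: 517/2208 ≈ 0.23415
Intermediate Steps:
B(Q, p) = (6 + Q)/(3 + p)
l(D) = 5/3 (l(D) = (6 - 1)/(3 + 0) = 5/3)
(-171 + f(23, l(-3)))/(-473 - 263) = (-171 + (2 - 2*5/3))/(-473 - 263) = (-171 + (2 - 10/3))/(-736) = -(-171 - 4/3)/736 = -1/736*(-517/3) = 517/2208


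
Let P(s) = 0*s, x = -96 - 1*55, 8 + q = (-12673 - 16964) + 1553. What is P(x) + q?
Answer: -28092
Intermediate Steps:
q = -28092 (q = -8 + ((-12673 - 16964) + 1553) = -8 + (-29637 + 1553) = -8 - 28084 = -28092)
x = -151 (x = -96 - 55 = -151)
P(s) = 0
P(x) + q = 0 - 28092 = -28092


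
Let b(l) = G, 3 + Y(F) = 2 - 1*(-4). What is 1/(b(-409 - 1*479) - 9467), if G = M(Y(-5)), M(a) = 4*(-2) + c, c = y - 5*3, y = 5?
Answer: -1/9485 ≈ -0.00010543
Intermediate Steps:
c = -10 (c = 5 - 5*3 = 5 - 15 = -10)
Y(F) = 3 (Y(F) = -3 + (2 - 1*(-4)) = -3 + (2 + 4) = -3 + 6 = 3)
M(a) = -18 (M(a) = 4*(-2) - 10 = -8 - 10 = -18)
G = -18
b(l) = -18
1/(b(-409 - 1*479) - 9467) = 1/(-18 - 9467) = 1/(-9485) = -1/9485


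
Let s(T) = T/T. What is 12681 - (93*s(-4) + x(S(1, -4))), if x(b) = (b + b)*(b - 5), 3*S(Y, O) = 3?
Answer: 12596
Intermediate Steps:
S(Y, O) = 1 (S(Y, O) = (⅓)*3 = 1)
s(T) = 1
x(b) = 2*b*(-5 + b) (x(b) = (2*b)*(-5 + b) = 2*b*(-5 + b))
12681 - (93*s(-4) + x(S(1, -4))) = 12681 - (93*1 + 2*1*(-5 + 1)) = 12681 - (93 + 2*1*(-4)) = 12681 - (93 - 8) = 12681 - 1*85 = 12681 - 85 = 12596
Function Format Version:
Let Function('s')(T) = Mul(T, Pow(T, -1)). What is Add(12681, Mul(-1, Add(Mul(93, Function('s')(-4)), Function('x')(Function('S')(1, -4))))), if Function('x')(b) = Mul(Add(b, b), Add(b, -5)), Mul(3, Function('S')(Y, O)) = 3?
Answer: 12596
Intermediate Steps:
Function('S')(Y, O) = 1 (Function('S')(Y, O) = Mul(Rational(1, 3), 3) = 1)
Function('s')(T) = 1
Function('x')(b) = Mul(2, b, Add(-5, b)) (Function('x')(b) = Mul(Mul(2, b), Add(-5, b)) = Mul(2, b, Add(-5, b)))
Add(12681, Mul(-1, Add(Mul(93, Function('s')(-4)), Function('x')(Function('S')(1, -4))))) = Add(12681, Mul(-1, Add(Mul(93, 1), Mul(2, 1, Add(-5, 1))))) = Add(12681, Mul(-1, Add(93, Mul(2, 1, -4)))) = Add(12681, Mul(-1, Add(93, -8))) = Add(12681, Mul(-1, 85)) = Add(12681, -85) = 12596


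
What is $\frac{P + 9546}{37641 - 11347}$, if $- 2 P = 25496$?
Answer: $- \frac{1601}{13147} \approx -0.12178$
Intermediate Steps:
$P = -12748$ ($P = \left(- \frac{1}{2}\right) 25496 = -12748$)
$\frac{P + 9546}{37641 - 11347} = \frac{-12748 + 9546}{37641 - 11347} = - \frac{3202}{26294} = \left(-3202\right) \frac{1}{26294} = - \frac{1601}{13147}$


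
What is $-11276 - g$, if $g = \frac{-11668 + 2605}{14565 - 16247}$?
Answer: $- \frac{18975295}{1682} \approx -11281.0$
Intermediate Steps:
$g = \frac{9063}{1682}$ ($g = - \frac{9063}{-1682} = \left(-9063\right) \left(- \frac{1}{1682}\right) = \frac{9063}{1682} \approx 5.3882$)
$-11276 - g = -11276 - \frac{9063}{1682} = - \frac{18975295}{1682}$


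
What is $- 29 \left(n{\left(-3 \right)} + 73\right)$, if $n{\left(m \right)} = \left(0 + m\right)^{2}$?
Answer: $-2378$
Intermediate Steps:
$n{\left(m \right)} = m^{2}$
$- 29 \left(n{\left(-3 \right)} + 73\right) = - 29 \left(\left(-3\right)^{2} + 73\right) = - 29 \left(9 + 73\right) = \left(-29\right) 82 = -2378$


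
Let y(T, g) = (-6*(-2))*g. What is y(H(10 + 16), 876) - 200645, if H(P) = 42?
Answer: -190133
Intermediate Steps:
y(T, g) = 12*g
y(H(10 + 16), 876) - 200645 = 12*876 - 200645 = 10512 - 200645 = -190133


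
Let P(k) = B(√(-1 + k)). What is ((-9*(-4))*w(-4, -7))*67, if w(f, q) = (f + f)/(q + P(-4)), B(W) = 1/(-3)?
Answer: 28944/11 ≈ 2631.3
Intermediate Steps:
B(W) = -⅓
P(k) = -⅓
w(f, q) = 2*f/(-⅓ + q) (w(f, q) = (f + f)/(q - ⅓) = (2*f)/(-⅓ + q) = 2*f/(-⅓ + q))
((-9*(-4))*w(-4, -7))*67 = ((-9*(-4))*(6*(-4)/(-1 + 3*(-7))))*67 = (36*(6*(-4)/(-1 - 21)))*67 = (36*(6*(-4)/(-22)))*67 = (36*(6*(-4)*(-1/22)))*67 = (36*(12/11))*67 = (432/11)*67 = 28944/11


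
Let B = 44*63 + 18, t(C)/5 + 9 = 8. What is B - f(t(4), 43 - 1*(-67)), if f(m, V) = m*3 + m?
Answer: 2810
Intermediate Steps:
t(C) = -5 (t(C) = -45 + 5*8 = -45 + 40 = -5)
f(m, V) = 4*m (f(m, V) = 3*m + m = 4*m)
B = 2790 (B = 2772 + 18 = 2790)
B - f(t(4), 43 - 1*(-67)) = 2790 - 4*(-5) = 2790 - 1*(-20) = 2790 + 20 = 2810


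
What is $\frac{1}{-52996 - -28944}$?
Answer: $- \frac{1}{24052} \approx -4.1577 \cdot 10^{-5}$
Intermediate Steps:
$\frac{1}{-52996 - -28944} = \frac{1}{-52996 + 28944} = \frac{1}{-24052} = - \frac{1}{24052}$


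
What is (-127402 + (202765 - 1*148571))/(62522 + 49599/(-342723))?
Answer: -8363355128/7142559269 ≈ -1.1709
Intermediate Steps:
(-127402 + (202765 - 1*148571))/(62522 + 49599/(-342723)) = (-127402 + (202765 - 148571))/(62522 + 49599*(-1/342723)) = (-127402 + 54194)/(62522 - 16533/114241) = -73208/7142559269/114241 = -73208*114241/7142559269 = -8363355128/7142559269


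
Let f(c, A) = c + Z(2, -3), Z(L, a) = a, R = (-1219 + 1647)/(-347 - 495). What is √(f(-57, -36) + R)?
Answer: I*√10724554/421 ≈ 7.7787*I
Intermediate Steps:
R = -214/421 (R = 428/(-842) = 428*(-1/842) = -214/421 ≈ -0.50831)
f(c, A) = -3 + c (f(c, A) = c - 3 = -3 + c)
√(f(-57, -36) + R) = √((-3 - 57) - 214/421) = √(-60 - 214/421) = √(-25474/421) = I*√10724554/421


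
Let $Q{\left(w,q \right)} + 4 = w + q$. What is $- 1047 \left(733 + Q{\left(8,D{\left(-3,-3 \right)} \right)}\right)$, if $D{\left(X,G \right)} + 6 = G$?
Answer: $-762216$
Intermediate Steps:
$D{\left(X,G \right)} = -6 + G$
$Q{\left(w,q \right)} = -4 + q + w$ ($Q{\left(w,q \right)} = -4 + \left(w + q\right) = -4 + \left(q + w\right) = -4 + q + w$)
$- 1047 \left(733 + Q{\left(8,D{\left(-3,-3 \right)} \right)}\right) = - 1047 \left(733 - 5\right) = \left(-1047\right) 728 = -762216$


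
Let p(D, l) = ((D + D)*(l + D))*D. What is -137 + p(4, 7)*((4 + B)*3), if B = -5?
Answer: -1193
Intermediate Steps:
p(D, l) = 2*D**2*(D + l) (p(D, l) = ((2*D)*(D + l))*D = (2*D*(D + l))*D = 2*D**2*(D + l))
-137 + p(4, 7)*((4 + B)*3) = -137 + (2*4**2*(4 + 7))*((4 - 5)*3) = -137 + (2*16*11)*(-1*3) = -137 + 352*(-3) = -137 - 1056 = -1193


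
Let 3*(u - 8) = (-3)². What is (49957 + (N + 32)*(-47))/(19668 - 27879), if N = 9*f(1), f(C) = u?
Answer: -14600/2737 ≈ -5.3343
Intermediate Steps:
u = 11 (u = 8 + (⅓)*(-3)² = 8 + (⅓)*9 = 8 + 3 = 11)
f(C) = 11
N = 99 (N = 9*11 = 99)
(49957 + (N + 32)*(-47))/(19668 - 27879) = (49957 + (99 + 32)*(-47))/(19668 - 27879) = (49957 + 131*(-47))/(-8211) = (49957 - 6157)*(-1/8211) = 43800*(-1/8211) = -14600/2737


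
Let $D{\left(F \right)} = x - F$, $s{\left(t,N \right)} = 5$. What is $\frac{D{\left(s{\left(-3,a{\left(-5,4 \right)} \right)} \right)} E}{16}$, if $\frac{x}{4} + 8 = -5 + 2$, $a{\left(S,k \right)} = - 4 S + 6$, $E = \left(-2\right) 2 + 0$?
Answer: $\frac{49}{4} \approx 12.25$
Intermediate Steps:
$E = -4$ ($E = -4 + 0 = -4$)
$a{\left(S,k \right)} = 6 - 4 S$
$x = -44$ ($x = -32 + 4 \left(-5 + 2\right) = -32 + 4 \left(-3\right) = -32 - 12 = -44$)
$D{\left(F \right)} = -44 - F$
$\frac{D{\left(s{\left(-3,a{\left(-5,4 \right)} \right)} \right)} E}{16} = \frac{\left(-44 - 5\right) \left(-4\right)}{16} = \left(-44 - 5\right) \left(-4\right) \frac{1}{16} = \left(-49\right) \left(-4\right) \frac{1}{16} = 196 \cdot \frac{1}{16} = \frac{49}{4}$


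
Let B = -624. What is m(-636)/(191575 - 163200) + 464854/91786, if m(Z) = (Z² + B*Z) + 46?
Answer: 43374041683/1302213875 ≈ 33.308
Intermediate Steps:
m(Z) = 46 + Z² - 624*Z (m(Z) = (Z² - 624*Z) + 46 = 46 + Z² - 624*Z)
m(-636)/(191575 - 163200) + 464854/91786 = (46 + (-636)² - 624*(-636))/(191575 - 163200) + 464854/91786 = (46 + 404496 + 396864)/28375 + 464854*(1/91786) = 801406*(1/28375) + 232427/45893 = 801406/28375 + 232427/45893 = 43374041683/1302213875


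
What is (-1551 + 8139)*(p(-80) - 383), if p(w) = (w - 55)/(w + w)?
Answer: -20141163/8 ≈ -2.5176e+6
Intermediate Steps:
p(w) = (-55 + w)/(2*w) (p(w) = (-55 + w)/((2*w)) = (-55 + w)*(1/(2*w)) = (-55 + w)/(2*w))
(-1551 + 8139)*(p(-80) - 383) = (-1551 + 8139)*((½)*(-55 - 80)/(-80) - 383) = 6588*((½)*(-1/80)*(-135) - 383) = 6588*(27/32 - 383) = 6588*(-12229/32) = -20141163/8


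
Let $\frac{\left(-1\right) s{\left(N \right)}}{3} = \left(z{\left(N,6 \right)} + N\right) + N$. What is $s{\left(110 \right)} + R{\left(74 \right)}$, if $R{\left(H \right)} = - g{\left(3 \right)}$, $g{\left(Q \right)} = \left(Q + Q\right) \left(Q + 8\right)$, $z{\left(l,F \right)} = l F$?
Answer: $-2706$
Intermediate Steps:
$z{\left(l,F \right)} = F l$
$g{\left(Q \right)} = 2 Q \left(8 + Q\right)$
$R{\left(H \right)} = -66$ ($R{\left(H \right)} = - 2 \cdot 3 \left(8 + 3\right) = - 2 \cdot 3 \cdot 11 = \left(-1\right) 66 = -66$)
$s{\left(N \right)} = - 24 N$ ($s{\left(N \right)} = - 3 \left(\left(6 N + N\right) + N\right) = - 3 \left(7 N + N\right) = - 3 \cdot 8 N = - 24 N$)
$s{\left(110 \right)} + R{\left(74 \right)} = \left(-24\right) 110 - 66 = -2640 - 66 = -2706$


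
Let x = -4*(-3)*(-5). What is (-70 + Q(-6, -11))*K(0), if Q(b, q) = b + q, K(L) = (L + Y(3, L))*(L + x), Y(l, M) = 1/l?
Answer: 1740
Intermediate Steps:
x = -60 (x = 12*(-5) = -60)
K(L) = (-60 + L)*(⅓ + L) (K(L) = (L + 1/3)*(L - 60) = (L + ⅓)*(-60 + L) = (⅓ + L)*(-60 + L) = (-60 + L)*(⅓ + L))
(-70 + Q(-6, -11))*K(0) = (-70 + (-6 - 11))*(-20 + 0² - 179/3*0) = (-70 - 17)*(-20 + 0 + 0) = -87*(-20) = 1740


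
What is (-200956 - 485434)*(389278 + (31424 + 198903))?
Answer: -425290675950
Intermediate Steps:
(-200956 - 485434)*(389278 + (31424 + 198903)) = -686390*(389278 + 230327) = -686390*619605 = -425290675950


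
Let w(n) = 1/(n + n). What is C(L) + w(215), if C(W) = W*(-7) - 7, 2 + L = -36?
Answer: 111371/430 ≈ 259.00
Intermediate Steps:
L = -38 (L = -2 - 36 = -38)
C(W) = -7 - 7*W (C(W) = -7*W - 7 = -7 - 7*W)
w(n) = 1/(2*n)
C(L) + w(215) = (-7 - 7*(-38)) + (1/2)/215 = (-7 + 266) + (1/2)*(1/215) = 259 + 1/430 = 111371/430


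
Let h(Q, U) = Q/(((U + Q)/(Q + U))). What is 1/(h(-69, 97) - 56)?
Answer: -1/125 ≈ -0.0080000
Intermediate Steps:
h(Q, U) = Q (h(Q, U) = Q/(((Q + U)/(Q + U))) = Q/1 = Q*1 = Q)
1/(h(-69, 97) - 56) = 1/(-69 - 56) = 1/(-125) = -1/125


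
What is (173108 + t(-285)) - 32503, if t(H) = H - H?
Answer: 140605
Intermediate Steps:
t(H) = 0
(173108 + t(-285)) - 32503 = (173108 + 0) - 32503 = 173108 - 32503 = 140605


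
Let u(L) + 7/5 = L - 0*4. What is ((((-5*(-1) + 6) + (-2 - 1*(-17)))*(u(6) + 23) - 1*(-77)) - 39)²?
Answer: 14273284/25 ≈ 5.7093e+5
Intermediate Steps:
u(L) = -7/5 + L (u(L) = -7/5 + (L - 0*4) = -7/5 + (L - 1*0) = -7/5 + (L + 0) = -7/5 + L)
((((-5*(-1) + 6) + (-2 - 1*(-17)))*(u(6) + 23) - 1*(-77)) - 39)² = ((((-5*(-1) + 6) + (-2 - 1*(-17)))*((-7/5 + 6) + 23) - 1*(-77)) - 39)² = ((((5 + 6) + (-2 + 17))*(23/5 + 23) + 77) - 39)² = (((11 + 15)*(138/5) + 77) - 39)² = ((26*(138/5) + 77) - 39)² = ((3588/5 + 77) - 39)² = (3973/5 - 39)² = (3778/5)² = 14273284/25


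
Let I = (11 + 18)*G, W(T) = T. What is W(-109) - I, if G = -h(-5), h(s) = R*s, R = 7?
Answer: -1124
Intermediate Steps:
h(s) = 7*s
G = 35 (G = -7*(-5) = -1*(-35) = 35)
I = 1015 (I = (11 + 18)*35 = 29*35 = 1015)
W(-109) - I = -109 - 1*1015 = -109 - 1015 = -1124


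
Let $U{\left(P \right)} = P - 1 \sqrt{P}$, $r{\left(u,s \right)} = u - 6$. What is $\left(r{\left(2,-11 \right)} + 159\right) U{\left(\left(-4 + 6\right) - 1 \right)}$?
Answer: $0$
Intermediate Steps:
$r{\left(u,s \right)} = -6 + u$ ($r{\left(u,s \right)} = u - 6 = -6 + u$)
$U{\left(P \right)} = P - \sqrt{P}$
$\left(r{\left(2,-11 \right)} + 159\right) U{\left(\left(-4 + 6\right) - 1 \right)} = \left(\left(-6 + 2\right) + 159\right) \left(\left(\left(-4 + 6\right) - 1\right) - \sqrt{\left(-4 + 6\right) - 1}\right) = \left(-4 + 159\right) \left(\left(2 - 1\right) - \sqrt{2 - 1}\right) = 155 \left(1 - \sqrt{1}\right) = 155 \left(1 - 1\right) = 155 \cdot 0 = 0$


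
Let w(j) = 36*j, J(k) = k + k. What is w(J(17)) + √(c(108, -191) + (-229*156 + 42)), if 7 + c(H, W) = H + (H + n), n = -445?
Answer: 1224 + I*√35918 ≈ 1224.0 + 189.52*I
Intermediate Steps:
J(k) = 2*k
c(H, W) = -452 + 2*H (c(H, W) = -7 + (H + (H - 445)) = -7 + (H + (-445 + H)) = -7 + (-445 + 2*H) = -452 + 2*H)
w(J(17)) + √(c(108, -191) + (-229*156 + 42)) = 36*(2*17) + √((-452 + 2*108) + (-229*156 + 42)) = 36*34 + √((-452 + 216) + (-35724 + 42)) = 1224 + √(-236 - 35682) = 1224 + √(-35918) = 1224 + I*√35918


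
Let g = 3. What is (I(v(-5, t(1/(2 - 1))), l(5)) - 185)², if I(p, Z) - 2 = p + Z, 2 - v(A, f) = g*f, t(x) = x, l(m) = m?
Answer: 32041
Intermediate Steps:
v(A, f) = 2 - 3*f
I(p, Z) = 2 + Z + p (I(p, Z) = 2 + (p + Z) = 2 + (Z + p) = 2 + Z + p)
(I(v(-5, t(1/(2 - 1))), l(5)) - 185)² = ((2 + 5 + (2 - 3/(2 - 1))) - 185)² = ((2 + 5 + (2 - 3/1)) - 185)² = ((2 + 5 + (2 - 3*1)) - 185)² = ((2 + 5 + (2 - 3)) - 185)² = ((2 + 5 - 1) - 185)² = (6 - 185)² = (-179)² = 32041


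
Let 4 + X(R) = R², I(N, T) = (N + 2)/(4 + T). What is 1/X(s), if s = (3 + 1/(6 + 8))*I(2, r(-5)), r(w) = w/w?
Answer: 1225/2496 ≈ 0.49079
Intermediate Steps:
r(w) = 1
I(N, T) = (2 + N)/(4 + T)
s = 86/35 (s = (3 + 1/(6 + 8))*((2 + 2)/(4 + 1)) = (3 + 1/14)*(4/5) = (3 + 1/14)*((⅕)*4) = (43/14)*(⅘) = 86/35 ≈ 2.4571)
X(R) = -4 + R²
1/X(s) = 1/(-4 + (86/35)²) = 1/(-4 + 7396/1225) = 1/(2496/1225) = 1225/2496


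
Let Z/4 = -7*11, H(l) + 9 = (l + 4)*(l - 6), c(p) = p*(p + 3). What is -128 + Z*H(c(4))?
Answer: -214188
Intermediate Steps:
c(p) = p*(3 + p)
H(l) = -9 + (-6 + l)*(4 + l) (H(l) = -9 + (l + 4)*(l - 6) = -9 + (4 + l)*(-6 + l) = -9 + (-6 + l)*(4 + l))
Z = -308 (Z = 4*(-7*11) = 4*(-77) = -308)
-128 + Z*H(c(4)) = -128 - 308*(-33 + (4*(3 + 4))² - 8*(3 + 4)) = -128 - 308*(-33 + (4*7)² - 8*7) = -128 - 308*(-33 + 28² - 2*28) = -128 - 308*(-33 + 784 - 56) = -128 - 308*695 = -128 - 214060 = -214188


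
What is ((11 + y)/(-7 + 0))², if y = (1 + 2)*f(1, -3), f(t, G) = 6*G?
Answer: 1849/49 ≈ 37.735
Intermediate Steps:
y = -54 (y = (1 + 2)*(6*(-3)) = 3*(-18) = -54)
((11 + y)/(-7 + 0))² = ((11 - 54)/(-7 + 0))² = (-43/(-7))² = (-43*(-⅐))² = (43/7)² = 1849/49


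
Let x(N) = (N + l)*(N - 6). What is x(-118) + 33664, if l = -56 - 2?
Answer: 55488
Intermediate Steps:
l = -58
x(N) = (-58 + N)*(-6 + N) (x(N) = (N - 58)*(N - 6) = (-58 + N)*(-6 + N))
x(-118) + 33664 = (348 + (-118)² - 64*(-118)) + 33664 = (348 + 13924 + 7552) + 33664 = 21824 + 33664 = 55488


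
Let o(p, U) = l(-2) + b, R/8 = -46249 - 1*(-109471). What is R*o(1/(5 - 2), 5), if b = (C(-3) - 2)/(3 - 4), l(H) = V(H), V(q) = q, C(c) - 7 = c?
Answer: -2023104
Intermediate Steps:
C(c) = 7 + c
l(H) = H
b = -2 (b = ((7 - 3) - 2)/(3 - 4) = (4 - 2)/(-1) = 2*(-1) = -2)
R = 505776 (R = 8*(-46249 - 1*(-109471)) = 8*(-46249 + 109471) = 8*63222 = 505776)
o(p, U) = -4 (o(p, U) = -2 - 2 = -4)
R*o(1/(5 - 2), 5) = 505776*(-4) = -2023104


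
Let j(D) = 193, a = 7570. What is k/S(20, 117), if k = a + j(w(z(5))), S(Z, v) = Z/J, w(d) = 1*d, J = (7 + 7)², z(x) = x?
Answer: 380387/5 ≈ 76077.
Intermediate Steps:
J = 196 (J = 14² = 196)
w(d) = d
S(Z, v) = Z/196
k = 7763 (k = 7570 + 193 = 7763)
k/S(20, 117) = 7763/(((1/196)*20)) = 7763/(5/49) = 7763*(49/5) = 380387/5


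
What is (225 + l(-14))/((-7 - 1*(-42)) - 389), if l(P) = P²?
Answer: -421/354 ≈ -1.1893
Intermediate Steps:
(225 + l(-14))/((-7 - 1*(-42)) - 389) = (225 + (-14)²)/((-7 - 1*(-42)) - 389) = (225 + 196)/((-7 + 42) - 389) = 421/(35 - 389) = 421/(-354) = 421*(-1/354) = -421/354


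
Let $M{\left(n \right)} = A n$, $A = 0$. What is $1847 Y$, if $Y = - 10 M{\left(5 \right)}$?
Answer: $0$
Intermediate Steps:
$M{\left(n \right)} = 0$ ($M{\left(n \right)} = 0 n = 0$)
$Y = 0$ ($Y = \left(-10\right) 0 = 0$)
$1847 Y = 1847 \cdot 0 = 0$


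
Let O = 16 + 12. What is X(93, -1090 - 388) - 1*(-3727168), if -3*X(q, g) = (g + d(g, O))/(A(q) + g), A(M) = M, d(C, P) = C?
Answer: 15486380084/4155 ≈ 3.7272e+6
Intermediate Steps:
O = 28
X(q, g) = -2*g/(3*(g + q)) (X(q, g) = -(g + g)/(3*(q + g)) = -2*g/(3*(g + q)))
X(93, -1090 - 388) - 1*(-3727168) = -2*(-1090 - 388)/(3*(-1090 - 388) + 3*93) - 1*(-3727168) = -2*(-1478)/(3*(-1478) + 279) + 3727168 = -2*(-1478)/(-4434 + 279) + 3727168 = -2*(-1478)/(-4155) + 3727168 = -2*(-1478)*(-1/4155) + 3727168 = -2956/4155 + 3727168 = 15486380084/4155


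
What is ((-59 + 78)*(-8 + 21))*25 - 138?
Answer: 6037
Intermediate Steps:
((-59 + 78)*(-8 + 21))*25 - 138 = (19*13)*25 - 138 = 247*25 - 138 = 6175 - 138 = 6037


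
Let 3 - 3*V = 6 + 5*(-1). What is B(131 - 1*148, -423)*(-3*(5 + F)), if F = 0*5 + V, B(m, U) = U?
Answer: 7191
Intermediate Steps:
V = 2/3 (V = 1 - (6 + 5*(-1))/3 = 1 - (6 - 5)/3 = 1 - 1/3*1 = 1 - 1/3 = 2/3 ≈ 0.66667)
F = 2/3 (F = 0*5 + 2/3 = 0 + 2/3 = 2/3 ≈ 0.66667)
B(131 - 1*148, -423)*(-3*(5 + F)) = -(-1269)*(5 + 2/3) = -(-1269)*17/3 = -423*(-17) = 7191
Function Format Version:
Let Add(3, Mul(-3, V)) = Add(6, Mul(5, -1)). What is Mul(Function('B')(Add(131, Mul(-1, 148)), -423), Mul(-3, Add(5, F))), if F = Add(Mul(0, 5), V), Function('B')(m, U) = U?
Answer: 7191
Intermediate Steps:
V = Rational(2, 3) (V = Add(1, Mul(Rational(-1, 3), Add(6, Mul(5, -1)))) = Add(1, Mul(Rational(-1, 3), Add(6, -5))) = Add(1, Mul(Rational(-1, 3), 1)) = Add(1, Rational(-1, 3)) = Rational(2, 3) ≈ 0.66667)
F = Rational(2, 3) (F = Add(Mul(0, 5), Rational(2, 3)) = Add(0, Rational(2, 3)) = Rational(2, 3) ≈ 0.66667)
Mul(Function('B')(Add(131, Mul(-1, 148)), -423), Mul(-3, Add(5, F))) = Mul(-423, Mul(-3, Add(5, Rational(2, 3)))) = Mul(-423, Mul(-3, Rational(17, 3))) = Mul(-423, -17) = 7191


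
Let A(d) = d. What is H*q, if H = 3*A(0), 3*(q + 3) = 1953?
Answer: 0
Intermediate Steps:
q = 648 (q = -3 + (⅓)*1953 = -3 + 651 = 648)
H = 0 (H = 3*0 = 0)
H*q = 0*648 = 0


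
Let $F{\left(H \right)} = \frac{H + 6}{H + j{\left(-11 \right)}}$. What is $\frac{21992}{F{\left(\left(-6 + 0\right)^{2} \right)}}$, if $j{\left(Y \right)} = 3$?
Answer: $\frac{142948}{7} \approx 20421.0$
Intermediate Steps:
$F{\left(H \right)} = \frac{6 + H}{3 + H}$ ($F{\left(H \right)} = \frac{H + 6}{H + 3} = \frac{6 + H}{3 + H}$)
$\frac{21992}{F{\left(\left(-6 + 0\right)^{2} \right)}} = \frac{21992}{\frac{1}{3 + \left(-6 + 0\right)^{2}} \left(6 + \left(-6 + 0\right)^{2}\right)} = \frac{21992}{\frac{1}{3 + \left(-6\right)^{2}} \left(6 + \left(-6\right)^{2}\right)} = \frac{21992}{\frac{1}{3 + 36} \left(6 + 36\right)} = \frac{21992}{\frac{1}{39} \cdot 42} = \frac{21992}{\frac{14}{13}} = 21992 \cdot \frac{13}{14} = \frac{142948}{7}$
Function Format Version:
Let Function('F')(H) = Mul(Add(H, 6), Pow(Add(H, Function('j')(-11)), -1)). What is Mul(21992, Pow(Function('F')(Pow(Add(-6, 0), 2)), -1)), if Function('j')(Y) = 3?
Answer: Rational(142948, 7) ≈ 20421.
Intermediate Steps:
Function('F')(H) = Mul(Pow(Add(3, H), -1), Add(6, H)) (Function('F')(H) = Mul(Add(H, 6), Pow(Add(H, 3), -1)) = Mul(Add(6, H), Pow(Add(3, H), -1)) = Mul(Pow(Add(3, H), -1), Add(6, H)))
Mul(21992, Pow(Function('F')(Pow(Add(-6, 0), 2)), -1)) = Mul(21992, Pow(Mul(Pow(Add(3, Pow(Add(-6, 0), 2)), -1), Add(6, Pow(Add(-6, 0), 2))), -1)) = Mul(21992, Pow(Mul(Pow(Add(3, Pow(-6, 2)), -1), Add(6, Pow(-6, 2))), -1)) = Mul(21992, Pow(Mul(Pow(Add(3, 36), -1), Add(6, 36)), -1)) = Mul(21992, Pow(Mul(Pow(39, -1), 42), -1)) = Mul(21992, Pow(Mul(Rational(1, 39), 42), -1)) = Mul(21992, Pow(Rational(14, 13), -1)) = Mul(21992, Rational(13, 14)) = Rational(142948, 7)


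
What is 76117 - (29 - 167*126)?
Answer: 97130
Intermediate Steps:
76117 - (29 - 167*126) = 76117 - (29 - 21042) = 76117 - 1*(-21013) = 76117 + 21013 = 97130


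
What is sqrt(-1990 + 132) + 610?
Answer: 610 + I*sqrt(1858) ≈ 610.0 + 43.105*I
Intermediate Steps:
sqrt(-1990 + 132) + 610 = sqrt(-1858) + 610 = I*sqrt(1858) + 610 = 610 + I*sqrt(1858)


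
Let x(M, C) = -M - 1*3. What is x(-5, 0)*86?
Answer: 172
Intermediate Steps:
x(M, C) = -3 - M (x(M, C) = -M - 3 = -3 - M)
x(-5, 0)*86 = (-3 - 1*(-5))*86 = (-3 + 5)*86 = 2*86 = 172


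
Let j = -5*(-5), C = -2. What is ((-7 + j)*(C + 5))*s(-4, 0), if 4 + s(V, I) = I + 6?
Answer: 108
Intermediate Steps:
s(V, I) = 2 + I (s(V, I) = -4 + (I + 6) = -4 + (6 + I) = 2 + I)
j = 25
((-7 + j)*(C + 5))*s(-4, 0) = ((-7 + 25)*(-2 + 5))*(2 + 0) = (18*3)*2 = 54*2 = 108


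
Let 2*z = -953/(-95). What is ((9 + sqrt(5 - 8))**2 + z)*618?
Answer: 4873857/95 + 11124*I*sqrt(3) ≈ 51304.0 + 19267.0*I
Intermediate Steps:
z = 953/190 (z = (-953/(-95))/2 = (-953*(-1/95))/2 = (1/2)*(953/95) = 953/190 ≈ 5.0158)
((9 + sqrt(5 - 8))**2 + z)*618 = ((9 + sqrt(5 - 8))**2 + 953/190)*618 = ((9 + sqrt(-3))**2 + 953/190)*618 = ((9 + I*sqrt(3))**2 + 953/190)*618 = (953/190 + (9 + I*sqrt(3))**2)*618 = 294477/95 + 618*(9 + I*sqrt(3))**2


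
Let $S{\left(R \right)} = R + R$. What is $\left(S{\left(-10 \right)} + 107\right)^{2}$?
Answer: $7569$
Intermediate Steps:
$S{\left(R \right)} = 2 R$
$\left(S{\left(-10 \right)} + 107\right)^{2} = \left(2 \left(-10\right) + 107\right)^{2} = \left(-20 + 107\right)^{2} = 87^{2} = 7569$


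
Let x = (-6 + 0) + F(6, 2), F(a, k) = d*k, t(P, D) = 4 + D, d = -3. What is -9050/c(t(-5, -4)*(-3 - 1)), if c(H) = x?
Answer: 4525/6 ≈ 754.17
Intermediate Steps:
F(a, k) = -3*k
x = -12 (x = (-6 + 0) - 3*2 = -6 - 6 = -12)
c(H) = -12
-9050/c(t(-5, -4)*(-3 - 1)) = -9050/(-12) = -9050*(-1/12) = 4525/6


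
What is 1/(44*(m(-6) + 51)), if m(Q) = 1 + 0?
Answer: 1/2288 ≈ 0.00043706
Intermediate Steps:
m(Q) = 1
1/(44*(m(-6) + 51)) = 1/(44*(1 + 51)) = 1/(44*52) = 1/2288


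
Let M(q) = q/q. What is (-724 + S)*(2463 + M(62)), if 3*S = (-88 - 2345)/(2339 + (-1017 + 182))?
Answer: -83907439/47 ≈ -1.7853e+6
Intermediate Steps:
S = -811/1504 (S = ((-88 - 2345)/(2339 + (-1017 + 182)))/3 = (-2433/(2339 - 835))/3 = (-2433/1504)/3 = (-2433*1/1504)/3 = (1/3)*(-2433/1504) = -811/1504 ≈ -0.53923)
M(q) = 1
(-724 + S)*(2463 + M(62)) = (-724 - 811/1504)*(2463 + 1) = -1089707/1504*2464 = -83907439/47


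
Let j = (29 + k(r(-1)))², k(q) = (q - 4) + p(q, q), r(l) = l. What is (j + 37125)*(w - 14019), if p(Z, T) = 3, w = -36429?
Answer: -1909658592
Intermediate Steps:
k(q) = -1 + q (k(q) = (q - 4) + 3 = (-4 + q) + 3 = -1 + q)
j = 729 (j = (29 + (-1 - 1))² = (29 - 2)² = 27² = 729)
(j + 37125)*(w - 14019) = (729 + 37125)*(-36429 - 14019) = 37854*(-50448) = -1909658592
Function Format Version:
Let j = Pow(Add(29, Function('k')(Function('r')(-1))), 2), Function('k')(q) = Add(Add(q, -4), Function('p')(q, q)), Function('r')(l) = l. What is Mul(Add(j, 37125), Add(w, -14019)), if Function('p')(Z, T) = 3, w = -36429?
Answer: -1909658592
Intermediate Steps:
Function('k')(q) = Add(-1, q) (Function('k')(q) = Add(Add(q, -4), 3) = Add(Add(-4, q), 3) = Add(-1, q))
j = 729 (j = Pow(Add(29, Add(-1, -1)), 2) = Pow(Add(29, -2), 2) = Pow(27, 2) = 729)
Mul(Add(j, 37125), Add(w, -14019)) = Mul(Add(729, 37125), Add(-36429, -14019)) = Mul(37854, -50448) = -1909658592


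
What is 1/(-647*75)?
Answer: -1/48525 ≈ -2.0608e-5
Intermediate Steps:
1/(-647*75) = 1/(-48525) = -1/48525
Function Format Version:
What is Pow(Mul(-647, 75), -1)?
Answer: Rational(-1, 48525) ≈ -2.0608e-5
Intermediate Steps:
Pow(Mul(-647, 75), -1) = Pow(-48525, -1) = Rational(-1, 48525)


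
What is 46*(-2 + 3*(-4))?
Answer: -644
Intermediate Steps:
46*(-2 + 3*(-4)) = 46*(-2 - 12) = 46*(-14) = -644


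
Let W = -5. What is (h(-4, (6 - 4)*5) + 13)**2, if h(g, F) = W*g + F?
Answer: 1849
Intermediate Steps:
h(g, F) = F - 5*g (h(g, F) = -5*g + F = F - 5*g)
(h(-4, (6 - 4)*5) + 13)**2 = (((6 - 4)*5 - 5*(-4)) + 13)**2 = ((2*5 + 20) + 13)**2 = ((10 + 20) + 13)**2 = (30 + 13)**2 = 43**2 = 1849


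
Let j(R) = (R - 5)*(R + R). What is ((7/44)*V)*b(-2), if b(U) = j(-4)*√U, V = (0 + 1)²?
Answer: 126*I*√2/11 ≈ 16.199*I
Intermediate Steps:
j(R) = 2*R*(-5 + R) (j(R) = (-5 + R)*(2*R) = 2*R*(-5 + R))
V = 1 (V = 1² = 1)
b(U) = 72*√U (b(U) = (2*(-4)*(-5 - 4))*√U = (2*(-4)*(-9))*√U = 72*√U)
((7/44)*V)*b(-2) = ((7/44)*1)*(72*√(-2)) = ((7*(1/44))*1)*(72*(I*√2)) = ((7/44)*1)*(72*I*√2) = 7*(72*I*√2)/44 = 126*I*√2/11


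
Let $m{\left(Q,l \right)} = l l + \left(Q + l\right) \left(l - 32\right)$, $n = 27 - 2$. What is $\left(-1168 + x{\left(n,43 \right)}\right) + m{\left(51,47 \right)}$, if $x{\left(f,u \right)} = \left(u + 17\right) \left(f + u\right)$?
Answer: $6591$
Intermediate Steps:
$n = 25$
$x{\left(f,u \right)} = \left(17 + u\right) \left(f + u\right)$
$m{\left(Q,l \right)} = l^{2} + \left(-32 + l\right) \left(Q + l\right)$ ($m{\left(Q,l \right)} = l^{2} + \left(Q + l\right) \left(-32 + l\right) = l^{2} + \left(-32 + l\right) \left(Q + l\right)$)
$\left(-1168 + x{\left(n,43 \right)}\right) + m{\left(51,47 \right)} = \left(-1168 + \left(43^{2} + 17 \cdot 25 + 17 \cdot 43 + 25 \cdot 43\right)\right) + \left(\left(-32\right) 51 - 1504 + 2 \cdot 47^{2} + 51 \cdot 47\right) = \left(-1168 + \left(1849 + 425 + 731 + 1075\right)\right) + \left(-1632 - 1504 + 2 \cdot 2209 + 2397\right) = \left(-1168 + 4080\right) + \left(-1632 - 1504 + 4418 + 2397\right) = 2912 + 3679 = 6591$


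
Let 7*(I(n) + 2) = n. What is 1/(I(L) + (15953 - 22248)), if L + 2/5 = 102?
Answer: -35/219887 ≈ -0.00015917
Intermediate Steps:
L = 508/5 (L = -⅖ + 102 = 508/5 ≈ 101.60)
I(n) = -2 + n/7
1/(I(L) + (15953 - 22248)) = 1/((-2 + (⅐)*(508/5)) + (15953 - 22248)) = 1/((-2 + 508/35) - 6295) = 1/(438/35 - 6295) = 1/(-219887/35) = -35/219887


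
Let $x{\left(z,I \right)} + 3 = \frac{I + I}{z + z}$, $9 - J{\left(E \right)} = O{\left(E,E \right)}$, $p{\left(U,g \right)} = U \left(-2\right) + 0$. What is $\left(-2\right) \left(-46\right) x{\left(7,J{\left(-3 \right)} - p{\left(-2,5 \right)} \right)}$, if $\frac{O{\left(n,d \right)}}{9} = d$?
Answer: $\frac{1012}{7} \approx 144.57$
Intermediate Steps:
$O{\left(n,d \right)} = 9 d$
$p{\left(U,g \right)} = - 2 U$ ($p{\left(U,g \right)} = - 2 U + 0 = - 2 U$)
$J{\left(E \right)} = 9 - 9 E$
$x{\left(z,I \right)} = -3 + \frac{I}{z}$ ($x{\left(z,I \right)} = -3 + \frac{I + I}{z + z} = -3 + \frac{2 I}{2 z} = -3 + 2 I \frac{1}{2 z} = -3 + \frac{I}{z}$)
$\left(-2\right) \left(-46\right) x{\left(7,J{\left(-3 \right)} - p{\left(-2,5 \right)} \right)} = \left(-2\right) \left(-46\right) \left(-3 + \frac{\left(9 - -27\right) - \left(-2\right) \left(-2\right)}{7}\right) = 92 \left(-3 + \left(\left(9 + 27\right) - 4\right) \frac{1}{7}\right) = 92 \left(-3 + \left(36 - 4\right) \frac{1}{7}\right) = 92 \left(-3 + 32 \cdot \frac{1}{7}\right) = 92 \left(-3 + \frac{32}{7}\right) = 92 \cdot \frac{11}{7} = \frac{1012}{7}$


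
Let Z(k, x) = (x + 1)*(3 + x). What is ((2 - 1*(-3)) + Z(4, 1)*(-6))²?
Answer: 1849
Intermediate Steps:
Z(k, x) = (1 + x)*(3 + x)
((2 - 1*(-3)) + Z(4, 1)*(-6))² = ((2 - 1*(-3)) + (3 + 1² + 4*1)*(-6))² = ((2 + 3) + (3 + 1 + 4)*(-6))² = (5 + 8*(-6))² = (5 - 48)² = (-43)² = 1849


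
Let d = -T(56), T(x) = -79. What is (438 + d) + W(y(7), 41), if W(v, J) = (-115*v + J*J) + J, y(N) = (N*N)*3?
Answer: -14666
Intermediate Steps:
y(N) = 3*N**2 (y(N) = N**2*3 = 3*N**2)
W(v, J) = J + J**2 - 115*v (W(v, J) = (-115*v + J**2) + J = (J**2 - 115*v) + J = J + J**2 - 115*v)
d = 79 (d = -1*(-79) = 79)
(438 + d) + W(y(7), 41) = (438 + 79) + (41 + 41**2 - 345*7**2) = 517 + (41 + 1681 - 345*49) = 517 + (41 + 1681 - 115*147) = 517 + (41 + 1681 - 16905) = 517 - 15183 = -14666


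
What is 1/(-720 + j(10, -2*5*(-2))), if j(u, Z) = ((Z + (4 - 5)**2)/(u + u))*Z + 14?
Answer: -1/685 ≈ -0.0014599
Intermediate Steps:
j(u, Z) = 14 + Z*(1 + Z)/(2*u) (j(u, Z) = ((Z + (-1)**2)/((2*u)))*Z + 14 = ((Z + 1)*(1/(2*u)))*Z + 14 = ((1 + Z)*(1/(2*u)))*Z + 14 = ((1 + Z)/(2*u))*Z + 14 = Z*(1 + Z)/(2*u) + 14 = 14 + Z*(1 + Z)/(2*u))
1/(-720 + j(10, -2*5*(-2))) = 1/(-720 + (1/2)*(-2*5*(-2) + (-2*5*(-2))**2 + 28*10)/10) = 1/(-720 + (1/2)*(1/10)*(-10*(-2) + (-10*(-2))**2 + 280)) = 1/(-720 + (1/2)*(1/10)*(20 + 20**2 + 280)) = 1/(-720 + (1/2)*(1/10)*(20 + 400 + 280)) = 1/(-720 + (1/2)*(1/10)*700) = 1/(-720 + 35) = 1/(-685) = -1/685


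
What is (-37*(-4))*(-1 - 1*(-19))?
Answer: 2664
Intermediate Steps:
(-37*(-4))*(-1 - 1*(-19)) = 148*(-1 + 19) = 148*18 = 2664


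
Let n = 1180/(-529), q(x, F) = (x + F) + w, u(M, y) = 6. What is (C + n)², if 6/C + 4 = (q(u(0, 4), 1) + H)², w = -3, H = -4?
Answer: 15578809/1119364 ≈ 13.918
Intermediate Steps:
q(x, F) = -3 + F + x (q(x, F) = (x + F) - 3 = (F + x) - 3 = -3 + F + x)
C = -3/2 (C = 6/(-4 + ((-3 + 1 + 6) - 4)²) = 6/(-4 + (4 - 4)²) = 6/(-4 + 0²) = 6/(-4 + 0) = 6/(-4) = 6*(-¼) = -3/2 ≈ -1.5000)
n = -1180/529 (n = 1180*(-1/529) = -1180/529 ≈ -2.2306)
(C + n)² = (-3/2 - 1180/529)² = (-3947/1058)² = 15578809/1119364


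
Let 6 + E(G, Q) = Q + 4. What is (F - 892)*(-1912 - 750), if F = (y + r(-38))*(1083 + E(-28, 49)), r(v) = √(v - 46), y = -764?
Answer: 2300532344 - 6016120*I*√21 ≈ 2.3005e+9 - 2.7569e+7*I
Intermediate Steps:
r(v) = √(-46 + v)
E(G, Q) = -2 + Q (E(G, Q) = -6 + (Q + 4) = -6 + (4 + Q) = -2 + Q)
F = -863320 + 2260*I*√21 (F = (-764 + √(-46 - 38))*(1083 + (-2 + 49)) = (-764 + √(-84))*(1083 + 47) = (-764 + 2*I*√21)*1130 = -863320 + 2260*I*√21 ≈ -8.6332e+5 + 10357.0*I)
(F - 892)*(-1912 - 750) = ((-863320 + 2260*I*√21) - 892)*(-1912 - 750) = (-864212 + 2260*I*√21)*(-2662) = 2300532344 - 6016120*I*√21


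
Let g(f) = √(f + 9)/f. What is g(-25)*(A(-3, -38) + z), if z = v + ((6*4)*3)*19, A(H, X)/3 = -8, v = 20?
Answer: -5456*I/25 ≈ -218.24*I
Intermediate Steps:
A(H, X) = -24 (A(H, X) = 3*(-8) = -24)
g(f) = √(9 + f)/f
z = 1388 (z = 20 + ((6*4)*3)*19 = 20 + (24*3)*19 = 20 + 72*19 = 20 + 1368 = 1388)
g(-25)*(A(-3, -38) + z) = (√(9 - 25)/(-25))*(-24 + 1388) = -4*I/25*1364 = -5456*I/25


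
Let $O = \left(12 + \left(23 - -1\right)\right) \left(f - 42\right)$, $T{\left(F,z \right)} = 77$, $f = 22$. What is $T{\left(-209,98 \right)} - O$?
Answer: $797$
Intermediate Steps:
$O = -720$ ($O = \left(12 + \left(23 - -1\right)\right) \left(22 - 42\right) = \left(12 + \left(23 + 1\right)\right) \left(-20\right) = \left(12 + 24\right) \left(-20\right) = 36 \left(-20\right) = -720$)
$T{\left(-209,98 \right)} - O = 77 - -720 = 77 + 720 = 797$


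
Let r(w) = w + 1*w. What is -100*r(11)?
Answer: -2200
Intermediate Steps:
r(w) = 2*w (r(w) = w + w = 2*w)
-100*r(11) = -200*11 = -100*22 = -2200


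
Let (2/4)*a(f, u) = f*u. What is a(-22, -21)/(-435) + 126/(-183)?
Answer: -24878/8845 ≈ -2.8127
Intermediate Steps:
a(f, u) = 2*f*u (a(f, u) = 2*(f*u) = 2*f*u)
a(-22, -21)/(-435) + 126/(-183) = (2*(-22)*(-21))/(-435) + 126/(-183) = 924*(-1/435) + 126*(-1/183) = -308/145 - 42/61 = -24878/8845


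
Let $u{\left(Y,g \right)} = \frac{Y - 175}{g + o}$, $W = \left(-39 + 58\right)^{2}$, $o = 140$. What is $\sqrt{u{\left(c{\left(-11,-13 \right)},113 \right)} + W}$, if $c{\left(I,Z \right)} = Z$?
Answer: $\frac{\sqrt{23059685}}{253} \approx 18.98$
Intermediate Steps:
$W = 361$ ($W = 19^{2} = 361$)
$u{\left(Y,g \right)} = \frac{-175 + Y}{140 + g}$ ($u{\left(Y,g \right)} = \frac{Y - 175}{g + 140} = \frac{-175 + Y}{140 + g}$)
$\sqrt{u{\left(c{\left(-11,-13 \right)},113 \right)} + W} = \sqrt{\frac{-175 - 13}{140 + 113} + 361} = \sqrt{\frac{1}{253} \left(-188\right) + 361} = \sqrt{- \frac{188}{253} + 361} = \sqrt{\frac{91145}{253}} = \frac{\sqrt{23059685}}{253}$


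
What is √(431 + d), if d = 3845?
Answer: 2*√1069 ≈ 65.391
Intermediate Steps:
√(431 + d) = √(431 + 3845) = √4276 = 2*√1069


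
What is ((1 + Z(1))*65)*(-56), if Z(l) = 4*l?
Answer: -18200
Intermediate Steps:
((1 + Z(1))*65)*(-56) = ((1 + 4*1)*65)*(-56) = ((1 + 4)*65)*(-56) = (5*65)*(-56) = 325*(-56) = -18200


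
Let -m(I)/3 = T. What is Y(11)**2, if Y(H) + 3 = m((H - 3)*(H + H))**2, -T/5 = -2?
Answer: 804609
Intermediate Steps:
T = 10 (T = -5*(-2) = 10)
m(I) = -30 (m(I) = -3*10 = -30)
Y(H) = 897 (Y(H) = -3 + (-30)**2 = -3 + 900 = 897)
Y(11)**2 = 897**2 = 804609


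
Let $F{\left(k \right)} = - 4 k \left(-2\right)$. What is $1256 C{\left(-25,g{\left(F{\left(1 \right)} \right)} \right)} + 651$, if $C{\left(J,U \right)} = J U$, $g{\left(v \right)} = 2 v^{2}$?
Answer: $-4018549$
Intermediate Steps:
$F{\left(k \right)} = 8 k$
$1256 C{\left(-25,g{\left(F{\left(1 \right)} \right)} \right)} + 651 = 1256 \left(- 25 \cdot 2 \left(8 \cdot 1\right)^{2}\right) + 651 = 1256 \left(- 25 \cdot 2 \cdot 8^{2}\right) + 651 = 1256 \left(- 25 \cdot 2 \cdot 64\right) + 651 = 1256 \left(\left(-25\right) 128\right) + 651 = 1256 \left(-3200\right) + 651 = -4019200 + 651 = -4018549$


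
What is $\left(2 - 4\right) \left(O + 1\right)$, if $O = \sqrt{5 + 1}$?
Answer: $-2 - 2 \sqrt{6} \approx -6.899$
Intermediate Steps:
$O = \sqrt{6} \approx 2.4495$
$\left(2 - 4\right) \left(O + 1\right) = \left(2 - 4\right) \left(\sqrt{6} + 1\right) = - 2 \left(1 + \sqrt{6}\right) = -2 - 2 \sqrt{6}$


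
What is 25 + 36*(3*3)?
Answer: 349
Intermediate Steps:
25 + 36*(3*3) = 25 + 36*9 = 25 + 324 = 349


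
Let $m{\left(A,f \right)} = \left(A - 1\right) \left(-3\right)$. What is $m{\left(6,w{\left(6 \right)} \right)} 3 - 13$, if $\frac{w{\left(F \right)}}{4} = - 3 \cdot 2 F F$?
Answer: $-58$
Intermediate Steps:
$w{\left(F \right)} = - 24 F^{2}$ ($w{\left(F \right)} = 4 - 3 \cdot 2 F F = 4 - 6 F F = 4 \left(- 6 F^{2}\right) = - 24 F^{2}$)
$m{\left(A,f \right)} = 3 - 3 A$ ($m{\left(A,f \right)} = \left(-1 + A\right) \left(-3\right) = 3 - 3 A$)
$m{\left(6,w{\left(6 \right)} \right)} 3 - 13 = \left(3 - 18\right) 3 - 13 = \left(-15\right) 3 - 13 = -45 - 13 = -58$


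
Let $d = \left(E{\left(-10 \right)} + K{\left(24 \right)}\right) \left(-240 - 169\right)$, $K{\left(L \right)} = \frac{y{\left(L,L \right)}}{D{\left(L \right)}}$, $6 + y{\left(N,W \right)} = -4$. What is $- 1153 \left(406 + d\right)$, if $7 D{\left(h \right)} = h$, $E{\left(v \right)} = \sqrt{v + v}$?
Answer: $- \frac{22122611}{12} + 943154 i \sqrt{5} \approx -1.8436 \cdot 10^{6} + 2.109 \cdot 10^{6} i$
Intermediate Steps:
$E{\left(v \right)} = \sqrt{2} \sqrt{v}$ ($E{\left(v \right)} = \sqrt{2 v} = \sqrt{2} \sqrt{v}$)
$y{\left(N,W \right)} = -10$ ($y{\left(N,W \right)} = -6 - 4 = -10$)
$D{\left(h \right)} = \frac{h}{7}$
$K{\left(L \right)} = - \frac{70}{L}$ ($K{\left(L \right)} = - \frac{10}{\frac{1}{7} L} = - 10 \frac{7}{L} = - \frac{70}{L}$)
$d = \frac{14315}{12} - 818 i \sqrt{5}$ ($d = \left(\sqrt{2} \sqrt{-10} - \frac{70}{24}\right) \left(-240 - 169\right) = \left(\sqrt{2} i \sqrt{10} - \frac{35}{12}\right) \left(-409\right) = \left(2 i \sqrt{5} - \frac{35}{12}\right) \left(-409\right) = \left(- \frac{35}{12} + 2 i \sqrt{5}\right) \left(-409\right) = \frac{14315}{12} - 818 i \sqrt{5} \approx 1192.9 - 1829.1 i$)
$- 1153 \left(406 + d\right) = - 1153 \left(406 + \left(\frac{14315}{12} - 818 i \sqrt{5}\right)\right) = - 1153 \left(\frac{19187}{12} - 818 i \sqrt{5}\right) = - \frac{22122611}{12} + 943154 i \sqrt{5}$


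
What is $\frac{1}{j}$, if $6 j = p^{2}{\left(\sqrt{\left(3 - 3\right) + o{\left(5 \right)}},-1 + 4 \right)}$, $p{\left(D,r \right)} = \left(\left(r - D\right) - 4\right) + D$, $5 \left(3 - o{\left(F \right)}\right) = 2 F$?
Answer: $6$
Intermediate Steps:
$o{\left(F \right)} = 3 - \frac{2 F}{5}$
$p{\left(D,r \right)} = -4 + r$ ($p{\left(D,r \right)} = \left(-4 + r - D\right) + D = -4 + r$)
$j = \frac{1}{6}$ ($j = \frac{\left(-4 + \left(-1 + 4\right)\right)^{2}}{6} = \frac{\left(-4 + 3\right)^{2}}{6} = \frac{\left(-1\right)^{2}}{6} = \frac{1}{6} \cdot 1 = \frac{1}{6} \approx 0.16667$)
$\frac{1}{j} = \frac{1}{\frac{1}{6}} = 6$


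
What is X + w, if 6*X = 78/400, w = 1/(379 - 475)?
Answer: 53/2400 ≈ 0.022083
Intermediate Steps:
w = -1/96 (w = 1/(-96) = -1/96 ≈ -0.010417)
X = 13/400 (X = (78/400)/6 = (78*(1/400))/6 = (⅙)*(39/200) = 13/400 ≈ 0.032500)
X + w = 13/400 - 1/96 = 53/2400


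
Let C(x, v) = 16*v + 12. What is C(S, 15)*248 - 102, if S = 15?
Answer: 62394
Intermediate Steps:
C(x, v) = 12 + 16*v
C(S, 15)*248 - 102 = (12 + 16*15)*248 - 102 = (12 + 240)*248 - 102 = 252*248 - 102 = 62496 - 102 = 62394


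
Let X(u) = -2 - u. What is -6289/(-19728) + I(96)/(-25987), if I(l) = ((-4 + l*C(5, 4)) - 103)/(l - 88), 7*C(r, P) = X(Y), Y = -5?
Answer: 1145162527/3588700752 ≈ 0.31910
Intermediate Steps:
C(r, P) = 3/7 (C(r, P) = (-2 - 1*(-5))/7 = (-2 + 5)/7 = (⅐)*3 = 3/7)
I(l) = (-107 + 3*l/7)/(-88 + l) (I(l) = ((-4 + l*(3/7)) - 103)/(l - 88) = ((-4 + 3*l/7) - 103)/(-88 + l) = (-107 + 3*l/7)/(-88 + l))
-6289/(-19728) + I(96)/(-25987) = -6289/(-19728) + ((-749 + 3*96)/(7*(-88 + 96)))/(-25987) = -6289*(-1/19728) + ((⅐)*(-749 + 288)/8)*(-1/25987) = 6289/19728 + ((⅐)*(⅛)*(-461))*(-1/25987) = 6289/19728 - 461/56*(-1/25987) = 6289/19728 + 461/1455272 = 1145162527/3588700752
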